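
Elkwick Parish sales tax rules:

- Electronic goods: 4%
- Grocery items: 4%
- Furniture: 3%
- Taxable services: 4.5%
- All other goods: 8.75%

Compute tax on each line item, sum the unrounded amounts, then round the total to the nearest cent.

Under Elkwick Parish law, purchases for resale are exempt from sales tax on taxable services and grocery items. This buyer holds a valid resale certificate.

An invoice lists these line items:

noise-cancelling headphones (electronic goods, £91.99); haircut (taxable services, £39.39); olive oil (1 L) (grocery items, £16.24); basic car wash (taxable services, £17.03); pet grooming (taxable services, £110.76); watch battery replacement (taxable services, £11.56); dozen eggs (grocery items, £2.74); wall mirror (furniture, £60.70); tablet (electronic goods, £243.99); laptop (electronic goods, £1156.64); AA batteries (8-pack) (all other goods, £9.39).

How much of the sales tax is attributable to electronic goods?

Noise-cancelling headphones £91.99: electronic goods → 4% → £3.6796
Tablet £243.99: electronic goods → 4% → £9.7596
Laptop £1156.64: electronic goods → 4% → £46.2656
Tax on electronic goods: unrounded sum = £59.7048 → £59.70

£59.70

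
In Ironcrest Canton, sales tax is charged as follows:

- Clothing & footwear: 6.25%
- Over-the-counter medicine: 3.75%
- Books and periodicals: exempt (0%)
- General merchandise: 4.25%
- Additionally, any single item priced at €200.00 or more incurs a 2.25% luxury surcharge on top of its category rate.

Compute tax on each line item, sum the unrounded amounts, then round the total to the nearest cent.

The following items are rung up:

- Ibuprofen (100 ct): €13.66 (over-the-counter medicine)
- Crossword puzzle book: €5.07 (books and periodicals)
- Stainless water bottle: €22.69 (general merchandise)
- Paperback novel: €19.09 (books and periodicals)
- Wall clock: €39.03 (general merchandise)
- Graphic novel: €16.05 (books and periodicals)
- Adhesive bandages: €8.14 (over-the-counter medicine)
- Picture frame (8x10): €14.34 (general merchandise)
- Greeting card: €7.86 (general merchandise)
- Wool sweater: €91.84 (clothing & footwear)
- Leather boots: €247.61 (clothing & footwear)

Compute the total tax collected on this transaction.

Ibuprofen (100 ct) €13.66: over-the-counter medicine → 3.75% → €0.51225
Crossword puzzle book €5.07: books and periodicals → 0% → €0.00
Stainless water bottle €22.69: general merchandise → 4.25% → €0.964325
Paperback novel €19.09: books and periodicals → 0% → €0.00
Wall clock €39.03: general merchandise → 4.25% → €1.658775
Graphic novel €16.05: books and periodicals → 0% → €0.00
Adhesive bandages €8.14: over-the-counter medicine → 3.75% → €0.30525
Picture frame (8x10) €14.34: general merchandise → 4.25% → €0.60945
Greeting card €7.86: general merchandise → 4.25% → €0.33405
Wool sweater €91.84: clothing & footwear → 6.25% → €5.74
Leather boots €247.61: clothing & footwear → 6.25% + 2.25% surcharge = 8.5% → €21.04685
Unrounded tax sum = €31.17095 → €31.17

€31.17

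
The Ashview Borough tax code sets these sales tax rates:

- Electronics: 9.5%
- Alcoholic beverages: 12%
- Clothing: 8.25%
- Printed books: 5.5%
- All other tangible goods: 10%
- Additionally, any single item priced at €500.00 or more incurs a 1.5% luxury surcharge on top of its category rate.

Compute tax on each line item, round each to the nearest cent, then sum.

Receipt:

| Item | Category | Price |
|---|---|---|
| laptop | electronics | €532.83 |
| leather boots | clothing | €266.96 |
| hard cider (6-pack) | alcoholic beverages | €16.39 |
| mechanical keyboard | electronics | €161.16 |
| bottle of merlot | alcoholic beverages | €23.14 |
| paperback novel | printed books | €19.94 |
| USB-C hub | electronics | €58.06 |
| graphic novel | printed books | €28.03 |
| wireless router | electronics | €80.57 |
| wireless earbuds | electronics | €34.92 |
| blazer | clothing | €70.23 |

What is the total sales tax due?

Laptop €532.83: electronics → 9.5% + 1.5% surcharge = 11% → €58.61
Leather boots €266.96: clothing → 8.25% → €22.02
Hard cider (6-pack) €16.39: alcoholic beverages → 12% → €1.97
Mechanical keyboard €161.16: electronics → 9.5% → €15.31
Bottle of merlot €23.14: alcoholic beverages → 12% → €2.78
Paperback novel €19.94: printed books → 5.5% → €1.10
USB-C hub €58.06: electronics → 9.5% → €5.52
Graphic novel €28.03: printed books → 5.5% → €1.54
Wireless router €80.57: electronics → 9.5% → €7.65
Wireless earbuds €34.92: electronics → 9.5% → €3.32
Blazer €70.23: clothing → 8.25% → €5.79
Total tax = €58.61 + €22.02 + €1.97 + €15.31 + €2.78 + €1.10 + €5.52 + €1.54 + €7.65 + €3.32 + €5.79 = €125.61

€125.61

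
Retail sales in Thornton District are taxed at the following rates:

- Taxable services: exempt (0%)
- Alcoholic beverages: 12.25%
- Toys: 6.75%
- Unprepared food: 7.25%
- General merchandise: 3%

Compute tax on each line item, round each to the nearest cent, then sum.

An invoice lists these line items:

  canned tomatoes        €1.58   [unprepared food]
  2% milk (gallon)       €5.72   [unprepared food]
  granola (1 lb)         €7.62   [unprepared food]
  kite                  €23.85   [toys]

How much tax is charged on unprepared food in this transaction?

Canned tomatoes €1.58: unprepared food → 7.25% → €0.11
2% milk (gallon) €5.72: unprepared food → 7.25% → €0.41
Granola (1 lb) €7.62: unprepared food → 7.25% → €0.55
Tax on unprepared food = €0.11 + €0.41 + €0.55 = €1.07

€1.07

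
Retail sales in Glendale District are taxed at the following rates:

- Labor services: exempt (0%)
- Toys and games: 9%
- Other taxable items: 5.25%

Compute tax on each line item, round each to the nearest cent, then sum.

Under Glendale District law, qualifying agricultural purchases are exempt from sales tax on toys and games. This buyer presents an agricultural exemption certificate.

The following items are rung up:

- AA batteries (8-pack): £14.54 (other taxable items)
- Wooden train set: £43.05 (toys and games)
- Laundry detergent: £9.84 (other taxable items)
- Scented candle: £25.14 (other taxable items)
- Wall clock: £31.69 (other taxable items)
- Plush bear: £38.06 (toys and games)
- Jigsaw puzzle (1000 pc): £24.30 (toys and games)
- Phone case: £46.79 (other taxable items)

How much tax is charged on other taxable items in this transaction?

£6.72

AA batteries (8-pack) £14.54: other taxable items → 5.25% → £0.76
Laundry detergent £9.84: other taxable items → 5.25% → £0.52
Scented candle £25.14: other taxable items → 5.25% → £1.32
Wall clock £31.69: other taxable items → 5.25% → £1.66
Phone case £46.79: other taxable items → 5.25% → £2.46
Tax on other taxable items = £0.76 + £0.52 + £1.32 + £1.66 + £2.46 = £6.72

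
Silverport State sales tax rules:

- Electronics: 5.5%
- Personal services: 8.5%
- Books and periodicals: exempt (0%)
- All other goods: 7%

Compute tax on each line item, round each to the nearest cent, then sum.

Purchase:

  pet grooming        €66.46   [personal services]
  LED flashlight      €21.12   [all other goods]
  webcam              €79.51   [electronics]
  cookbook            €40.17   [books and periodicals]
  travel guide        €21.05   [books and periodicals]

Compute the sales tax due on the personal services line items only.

€5.65

Pet grooming €66.46: personal services → 8.5% → €5.65
Tax on personal services = €5.65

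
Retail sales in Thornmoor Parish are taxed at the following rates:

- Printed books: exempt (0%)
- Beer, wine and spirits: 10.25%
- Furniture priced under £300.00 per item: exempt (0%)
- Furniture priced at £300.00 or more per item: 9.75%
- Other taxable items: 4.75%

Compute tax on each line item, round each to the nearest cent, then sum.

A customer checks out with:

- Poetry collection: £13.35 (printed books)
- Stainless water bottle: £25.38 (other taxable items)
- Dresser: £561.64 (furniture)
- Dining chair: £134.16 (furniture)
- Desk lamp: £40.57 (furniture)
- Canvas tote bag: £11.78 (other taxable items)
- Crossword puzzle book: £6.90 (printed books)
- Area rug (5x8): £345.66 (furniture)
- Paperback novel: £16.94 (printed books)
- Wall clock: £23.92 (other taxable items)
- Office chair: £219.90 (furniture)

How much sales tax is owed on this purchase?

Poetry collection £13.35: printed books → 0% → £0.00
Stainless water bottle £25.38: other taxable items → 4.75% → £1.21
Dresser £561.64: furniture, £300.00 or more → 9.75% → £54.76
Dining chair £134.16: furniture, under £300.00 → 0% → £0.00
Desk lamp £40.57: furniture, under £300.00 → 0% → £0.00
Canvas tote bag £11.78: other taxable items → 4.75% → £0.56
Crossword puzzle book £6.90: printed books → 0% → £0.00
Area rug (5x8) £345.66: furniture, £300.00 or more → 9.75% → £33.70
Paperback novel £16.94: printed books → 0% → £0.00
Wall clock £23.92: other taxable items → 4.75% → £1.14
Office chair £219.90: furniture, under £300.00 → 0% → £0.00
Total tax = £1.21 + £54.76 + £0.56 + £33.70 + £1.14 = £91.37

£91.37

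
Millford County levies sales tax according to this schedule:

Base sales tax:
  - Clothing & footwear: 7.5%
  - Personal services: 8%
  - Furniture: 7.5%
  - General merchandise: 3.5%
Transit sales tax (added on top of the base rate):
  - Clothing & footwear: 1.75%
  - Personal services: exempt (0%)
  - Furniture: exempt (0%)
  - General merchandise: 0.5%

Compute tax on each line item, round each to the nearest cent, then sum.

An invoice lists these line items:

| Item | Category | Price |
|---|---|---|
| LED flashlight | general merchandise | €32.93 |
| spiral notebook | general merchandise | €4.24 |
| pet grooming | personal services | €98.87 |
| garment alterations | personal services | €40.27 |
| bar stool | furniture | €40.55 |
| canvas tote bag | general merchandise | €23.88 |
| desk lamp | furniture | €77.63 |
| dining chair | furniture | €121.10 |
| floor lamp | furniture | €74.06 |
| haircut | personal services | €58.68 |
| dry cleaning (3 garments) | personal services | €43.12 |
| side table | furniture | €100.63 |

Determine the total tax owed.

LED flashlight €32.93: general merchandise → 3.5% + 0.5% transit = 4% → €1.32
Spiral notebook €4.24: general merchandise → 3.5% + 0.5% transit = 4% → €0.17
Pet grooming €98.87: personal services → 8% + 0% transit = 8% → €7.91
Garment alterations €40.27: personal services → 8% + 0% transit = 8% → €3.22
Bar stool €40.55: furniture → 7.5% + 0% transit = 7.5% → €3.04
Canvas tote bag €23.88: general merchandise → 3.5% + 0.5% transit = 4% → €0.96
Desk lamp €77.63: furniture → 7.5% + 0% transit = 7.5% → €5.82
Dining chair €121.10: furniture → 7.5% + 0% transit = 7.5% → €9.08
Floor lamp €74.06: furniture → 7.5% + 0% transit = 7.5% → €5.55
Haircut €58.68: personal services → 8% + 0% transit = 8% → €4.69
Dry cleaning (3 garments) €43.12: personal services → 8% + 0% transit = 8% → €3.45
Side table €100.63: furniture → 7.5% + 0% transit = 7.5% → €7.55
Total tax = €1.32 + €0.17 + €7.91 + €3.22 + €3.04 + €0.96 + €5.82 + €9.08 + €5.55 + €4.69 + €3.45 + €7.55 = €52.76

€52.76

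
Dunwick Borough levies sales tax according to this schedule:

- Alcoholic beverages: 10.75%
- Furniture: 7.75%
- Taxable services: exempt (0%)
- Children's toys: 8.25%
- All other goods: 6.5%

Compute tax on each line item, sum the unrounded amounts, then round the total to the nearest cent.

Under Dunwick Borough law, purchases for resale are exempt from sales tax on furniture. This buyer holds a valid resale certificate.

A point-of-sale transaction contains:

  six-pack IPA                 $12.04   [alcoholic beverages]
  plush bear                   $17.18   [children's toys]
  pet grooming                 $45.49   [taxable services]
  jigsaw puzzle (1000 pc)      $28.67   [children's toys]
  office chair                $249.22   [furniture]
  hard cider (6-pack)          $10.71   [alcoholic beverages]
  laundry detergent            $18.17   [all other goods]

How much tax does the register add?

$7.41

Six-pack IPA $12.04: alcoholic beverages → 10.75% → $1.2943
Plush bear $17.18: children's toys → 8.25% → $1.41735
Pet grooming $45.49: taxable services → 0% → $0.00
Jigsaw puzzle (1000 pc) $28.67: children's toys → 8.25% → $2.365275
Office chair $249.22: furniture, buyer-exempt → 0% → $0.00
Hard cider (6-pack) $10.71: alcoholic beverages → 10.75% → $1.151325
Laundry detergent $18.17: all other goods → 6.5% → $1.18105
Unrounded tax sum = $7.4093 → $7.41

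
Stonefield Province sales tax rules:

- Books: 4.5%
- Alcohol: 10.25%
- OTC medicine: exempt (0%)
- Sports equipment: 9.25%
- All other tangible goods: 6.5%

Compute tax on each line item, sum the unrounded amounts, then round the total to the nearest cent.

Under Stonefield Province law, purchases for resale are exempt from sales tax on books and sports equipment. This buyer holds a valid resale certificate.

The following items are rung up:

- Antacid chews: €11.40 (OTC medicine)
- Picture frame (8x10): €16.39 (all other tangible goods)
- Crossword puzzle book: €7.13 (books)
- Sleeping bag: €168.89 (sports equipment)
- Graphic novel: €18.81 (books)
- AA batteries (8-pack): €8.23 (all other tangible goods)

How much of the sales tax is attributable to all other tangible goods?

€1.60

Picture frame (8x10) €16.39: all other tangible goods → 6.5% → €1.06535
AA batteries (8-pack) €8.23: all other tangible goods → 6.5% → €0.53495
Tax on all other tangible goods: unrounded sum = €1.6003 → €1.60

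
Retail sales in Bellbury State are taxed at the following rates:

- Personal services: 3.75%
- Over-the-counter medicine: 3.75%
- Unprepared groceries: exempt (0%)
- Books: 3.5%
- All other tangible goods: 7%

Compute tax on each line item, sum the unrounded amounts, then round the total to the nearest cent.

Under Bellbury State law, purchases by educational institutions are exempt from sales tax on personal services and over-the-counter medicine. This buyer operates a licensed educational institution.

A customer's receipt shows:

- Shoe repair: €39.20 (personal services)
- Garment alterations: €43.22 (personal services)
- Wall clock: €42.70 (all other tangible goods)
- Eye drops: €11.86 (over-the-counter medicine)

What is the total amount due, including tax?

Shoe repair €39.20: personal services, buyer-exempt → 0% → €0.00
Garment alterations €43.22: personal services, buyer-exempt → 0% → €0.00
Wall clock €42.70: all other tangible goods → 7% → €2.989
Eye drops €11.86: over-the-counter medicine, buyer-exempt → 0% → €0.00
Subtotal = €136.98; unrounded tax = €2.989 → €2.99; total due = €139.97

€139.97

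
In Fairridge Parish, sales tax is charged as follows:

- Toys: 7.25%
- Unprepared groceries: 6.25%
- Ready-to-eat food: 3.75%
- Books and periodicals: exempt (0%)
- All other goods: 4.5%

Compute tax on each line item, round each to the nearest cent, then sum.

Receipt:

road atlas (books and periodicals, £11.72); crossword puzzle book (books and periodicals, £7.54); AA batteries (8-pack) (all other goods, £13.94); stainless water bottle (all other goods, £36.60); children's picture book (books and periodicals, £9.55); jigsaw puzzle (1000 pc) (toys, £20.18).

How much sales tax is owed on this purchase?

Road atlas £11.72: books and periodicals → 0% → £0.00
Crossword puzzle book £7.54: books and periodicals → 0% → £0.00
AA batteries (8-pack) £13.94: all other goods → 4.5% → £0.63
Stainless water bottle £36.60: all other goods → 4.5% → £1.65
Children's picture book £9.55: books and periodicals → 0% → £0.00
Jigsaw puzzle (1000 pc) £20.18: toys → 7.25% → £1.46
Total tax = £0.63 + £1.65 + £1.46 = £3.74

£3.74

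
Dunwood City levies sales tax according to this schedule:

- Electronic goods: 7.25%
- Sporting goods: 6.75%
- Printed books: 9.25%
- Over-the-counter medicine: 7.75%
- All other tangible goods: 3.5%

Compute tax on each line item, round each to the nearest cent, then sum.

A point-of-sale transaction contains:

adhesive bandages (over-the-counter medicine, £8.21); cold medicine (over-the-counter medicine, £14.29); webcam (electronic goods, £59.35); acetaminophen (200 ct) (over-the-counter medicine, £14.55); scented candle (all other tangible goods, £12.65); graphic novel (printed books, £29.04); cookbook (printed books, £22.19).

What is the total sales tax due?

£12.36

Adhesive bandages £8.21: over-the-counter medicine → 7.75% → £0.64
Cold medicine £14.29: over-the-counter medicine → 7.75% → £1.11
Webcam £59.35: electronic goods → 7.25% → £4.30
Acetaminophen (200 ct) £14.55: over-the-counter medicine → 7.75% → £1.13
Scented candle £12.65: all other tangible goods → 3.5% → £0.44
Graphic novel £29.04: printed books → 9.25% → £2.69
Cookbook £22.19: printed books → 9.25% → £2.05
Total tax = £0.64 + £1.11 + £4.30 + £1.13 + £0.44 + £2.69 + £2.05 = £12.36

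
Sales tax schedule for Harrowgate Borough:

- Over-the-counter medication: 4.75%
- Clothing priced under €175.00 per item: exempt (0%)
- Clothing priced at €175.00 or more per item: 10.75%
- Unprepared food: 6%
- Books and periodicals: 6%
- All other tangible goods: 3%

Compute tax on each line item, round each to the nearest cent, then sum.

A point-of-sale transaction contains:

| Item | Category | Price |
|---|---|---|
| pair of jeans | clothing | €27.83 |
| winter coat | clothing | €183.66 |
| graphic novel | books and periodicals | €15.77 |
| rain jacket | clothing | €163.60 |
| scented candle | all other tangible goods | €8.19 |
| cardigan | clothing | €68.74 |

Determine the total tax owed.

€20.94

Pair of jeans €27.83: clothing, under €175.00 → 0% → €0.00
Winter coat €183.66: clothing, €175.00 or more → 10.75% → €19.74
Graphic novel €15.77: books and periodicals → 6% → €0.95
Rain jacket €163.60: clothing, under €175.00 → 0% → €0.00
Scented candle €8.19: all other tangible goods → 3% → €0.25
Cardigan €68.74: clothing, under €175.00 → 0% → €0.00
Total tax = €19.74 + €0.95 + €0.25 = €20.94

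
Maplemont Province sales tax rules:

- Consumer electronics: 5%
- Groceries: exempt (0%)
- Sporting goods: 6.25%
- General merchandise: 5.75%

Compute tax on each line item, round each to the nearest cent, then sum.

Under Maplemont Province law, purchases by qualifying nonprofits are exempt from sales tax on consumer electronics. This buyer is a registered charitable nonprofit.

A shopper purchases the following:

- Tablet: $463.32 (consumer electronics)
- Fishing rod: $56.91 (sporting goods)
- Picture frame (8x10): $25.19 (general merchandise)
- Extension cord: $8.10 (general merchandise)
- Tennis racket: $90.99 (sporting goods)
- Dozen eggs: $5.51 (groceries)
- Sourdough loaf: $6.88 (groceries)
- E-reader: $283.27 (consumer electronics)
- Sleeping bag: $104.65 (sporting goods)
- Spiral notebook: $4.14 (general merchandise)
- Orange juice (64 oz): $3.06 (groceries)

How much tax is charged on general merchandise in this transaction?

$2.16

Picture frame (8x10) $25.19: general merchandise → 5.75% → $1.45
Extension cord $8.10: general merchandise → 5.75% → $0.47
Spiral notebook $4.14: general merchandise → 5.75% → $0.24
Tax on general merchandise = $1.45 + $0.47 + $0.24 = $2.16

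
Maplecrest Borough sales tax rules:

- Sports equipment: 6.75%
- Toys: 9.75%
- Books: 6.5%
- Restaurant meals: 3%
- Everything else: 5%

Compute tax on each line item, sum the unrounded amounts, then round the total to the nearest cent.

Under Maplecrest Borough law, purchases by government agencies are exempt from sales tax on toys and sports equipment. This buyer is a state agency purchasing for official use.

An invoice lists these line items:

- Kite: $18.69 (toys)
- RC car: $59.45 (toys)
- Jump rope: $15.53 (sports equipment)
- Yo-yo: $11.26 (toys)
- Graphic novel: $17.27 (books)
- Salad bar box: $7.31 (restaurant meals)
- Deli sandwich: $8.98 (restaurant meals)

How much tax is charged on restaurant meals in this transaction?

$0.49

Salad bar box $7.31: restaurant meals → 3% → $0.2193
Deli sandwich $8.98: restaurant meals → 3% → $0.2694
Tax on restaurant meals: unrounded sum = $0.4887 → $0.49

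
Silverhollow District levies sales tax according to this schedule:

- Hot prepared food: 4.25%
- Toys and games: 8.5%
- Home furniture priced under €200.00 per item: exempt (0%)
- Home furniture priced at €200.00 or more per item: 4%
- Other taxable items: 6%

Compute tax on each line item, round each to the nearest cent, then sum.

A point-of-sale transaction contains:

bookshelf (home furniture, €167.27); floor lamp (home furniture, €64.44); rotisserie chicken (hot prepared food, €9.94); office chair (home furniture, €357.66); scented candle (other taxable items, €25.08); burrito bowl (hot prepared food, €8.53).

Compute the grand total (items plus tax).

Bookshelf €167.27: home furniture, under €200.00 → 0% → €0.00
Floor lamp €64.44: home furniture, under €200.00 → 0% → €0.00
Rotisserie chicken €9.94: hot prepared food → 4.25% → €0.42
Office chair €357.66: home furniture, €200.00 or more → 4% → €14.31
Scented candle €25.08: other taxable items → 6% → €1.50
Burrito bowl €8.53: hot prepared food → 4.25% → €0.36
Subtotal = €632.92; tax = €16.59; total due = €649.51

€649.51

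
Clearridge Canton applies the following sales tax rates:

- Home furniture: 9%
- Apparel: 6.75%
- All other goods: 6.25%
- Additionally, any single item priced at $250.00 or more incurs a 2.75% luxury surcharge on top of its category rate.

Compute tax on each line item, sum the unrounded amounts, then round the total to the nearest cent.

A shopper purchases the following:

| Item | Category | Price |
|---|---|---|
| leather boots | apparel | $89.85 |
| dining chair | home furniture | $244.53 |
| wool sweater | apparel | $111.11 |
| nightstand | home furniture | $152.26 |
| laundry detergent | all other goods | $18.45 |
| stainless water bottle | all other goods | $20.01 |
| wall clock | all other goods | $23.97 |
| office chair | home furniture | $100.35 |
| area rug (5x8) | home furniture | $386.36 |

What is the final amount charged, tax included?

$1254.50

Leather boots $89.85: apparel → 6.75% → $6.064875
Dining chair $244.53: home furniture → 9% → $22.0077
Wool sweater $111.11: apparel → 6.75% → $7.499925
Nightstand $152.26: home furniture → 9% → $13.7034
Laundry detergent $18.45: all other goods → 6.25% → $1.153125
Stainless water bottle $20.01: all other goods → 6.25% → $1.250625
Wall clock $23.97: all other goods → 6.25% → $1.498125
Office chair $100.35: home furniture → 9% → $9.0315
Area rug (5x8) $386.36: home furniture → 9% + 2.75% surcharge = 11.75% → $45.3973
Subtotal = $1146.89; unrounded tax = $107.606575 → $107.61; total due = $1254.50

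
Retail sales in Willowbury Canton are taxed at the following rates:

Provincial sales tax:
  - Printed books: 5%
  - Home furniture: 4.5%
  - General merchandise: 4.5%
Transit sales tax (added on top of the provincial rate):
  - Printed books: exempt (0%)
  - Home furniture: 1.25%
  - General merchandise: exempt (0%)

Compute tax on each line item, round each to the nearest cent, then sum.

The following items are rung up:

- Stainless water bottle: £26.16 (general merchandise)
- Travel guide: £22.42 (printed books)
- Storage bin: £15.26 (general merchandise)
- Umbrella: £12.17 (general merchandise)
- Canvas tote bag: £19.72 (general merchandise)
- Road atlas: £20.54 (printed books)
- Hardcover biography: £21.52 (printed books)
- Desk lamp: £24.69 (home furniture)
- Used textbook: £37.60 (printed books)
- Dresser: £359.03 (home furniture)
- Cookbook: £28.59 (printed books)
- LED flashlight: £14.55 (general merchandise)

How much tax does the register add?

£32.56

Stainless water bottle £26.16: general merchandise → 4.5% + 0% transit = 4.5% → £1.18
Travel guide £22.42: printed books → 5% + 0% transit = 5% → £1.12
Storage bin £15.26: general merchandise → 4.5% + 0% transit = 4.5% → £0.69
Umbrella £12.17: general merchandise → 4.5% + 0% transit = 4.5% → £0.55
Canvas tote bag £19.72: general merchandise → 4.5% + 0% transit = 4.5% → £0.89
Road atlas £20.54: printed books → 5% + 0% transit = 5% → £1.03
Hardcover biography £21.52: printed books → 5% + 0% transit = 5% → £1.08
Desk lamp £24.69: home furniture → 4.5% + 1.25% transit = 5.75% → £1.42
Used textbook £37.60: printed books → 5% + 0% transit = 5% → £1.88
Dresser £359.03: home furniture → 4.5% + 1.25% transit = 5.75% → £20.64
Cookbook £28.59: printed books → 5% + 0% transit = 5% → £1.43
LED flashlight £14.55: general merchandise → 4.5% + 0% transit = 4.5% → £0.65
Total tax = £1.18 + £1.12 + £0.69 + £0.55 + £0.89 + £1.03 + £1.08 + £1.42 + £1.88 + £20.64 + £1.43 + £0.65 = £32.56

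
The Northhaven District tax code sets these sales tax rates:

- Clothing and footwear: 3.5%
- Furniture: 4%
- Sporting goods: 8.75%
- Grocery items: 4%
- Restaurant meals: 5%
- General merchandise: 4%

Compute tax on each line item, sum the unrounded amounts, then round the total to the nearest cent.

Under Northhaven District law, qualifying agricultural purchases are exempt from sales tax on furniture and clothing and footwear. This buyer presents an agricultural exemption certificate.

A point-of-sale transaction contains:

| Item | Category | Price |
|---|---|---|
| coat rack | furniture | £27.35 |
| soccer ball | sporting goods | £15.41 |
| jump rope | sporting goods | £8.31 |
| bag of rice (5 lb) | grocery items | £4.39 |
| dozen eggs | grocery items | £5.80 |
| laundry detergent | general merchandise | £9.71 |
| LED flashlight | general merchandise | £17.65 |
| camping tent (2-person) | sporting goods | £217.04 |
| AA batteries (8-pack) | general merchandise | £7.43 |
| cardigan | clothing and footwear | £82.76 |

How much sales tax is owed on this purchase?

Coat rack £27.35: furniture, buyer-exempt → 0% → £0.00
Soccer ball £15.41: sporting goods → 8.75% → £1.348375
Jump rope £8.31: sporting goods → 8.75% → £0.727125
Bag of rice (5 lb) £4.39: grocery items → 4% → £0.1756
Dozen eggs £5.80: grocery items → 4% → £0.232
Laundry detergent £9.71: general merchandise → 4% → £0.3884
LED flashlight £17.65: general merchandise → 4% → £0.706
Camping tent (2-person) £217.04: sporting goods → 8.75% → £18.991
AA batteries (8-pack) £7.43: general merchandise → 4% → £0.2972
Cardigan £82.76: clothing and footwear, buyer-exempt → 0% → £0.00
Unrounded tax sum = £22.8657 → £22.87

£22.87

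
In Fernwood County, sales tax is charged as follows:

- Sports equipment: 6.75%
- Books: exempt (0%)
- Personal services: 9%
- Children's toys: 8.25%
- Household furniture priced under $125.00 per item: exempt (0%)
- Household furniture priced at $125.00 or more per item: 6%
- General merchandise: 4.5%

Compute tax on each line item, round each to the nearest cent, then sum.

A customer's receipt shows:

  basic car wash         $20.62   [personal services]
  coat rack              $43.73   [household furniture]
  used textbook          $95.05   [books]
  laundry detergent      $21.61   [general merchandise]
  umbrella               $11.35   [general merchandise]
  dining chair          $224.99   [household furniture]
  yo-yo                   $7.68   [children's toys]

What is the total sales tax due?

$17.47

Basic car wash $20.62: personal services → 9% → $1.86
Coat rack $43.73: household furniture, under $125.00 → 0% → $0.00
Used textbook $95.05: books → 0% → $0.00
Laundry detergent $21.61: general merchandise → 4.5% → $0.97
Umbrella $11.35: general merchandise → 4.5% → $0.51
Dining chair $224.99: household furniture, $125.00 or more → 6% → $13.50
Yo-yo $7.68: children's toys → 8.25% → $0.63
Total tax = $1.86 + $0.97 + $0.51 + $13.50 + $0.63 = $17.47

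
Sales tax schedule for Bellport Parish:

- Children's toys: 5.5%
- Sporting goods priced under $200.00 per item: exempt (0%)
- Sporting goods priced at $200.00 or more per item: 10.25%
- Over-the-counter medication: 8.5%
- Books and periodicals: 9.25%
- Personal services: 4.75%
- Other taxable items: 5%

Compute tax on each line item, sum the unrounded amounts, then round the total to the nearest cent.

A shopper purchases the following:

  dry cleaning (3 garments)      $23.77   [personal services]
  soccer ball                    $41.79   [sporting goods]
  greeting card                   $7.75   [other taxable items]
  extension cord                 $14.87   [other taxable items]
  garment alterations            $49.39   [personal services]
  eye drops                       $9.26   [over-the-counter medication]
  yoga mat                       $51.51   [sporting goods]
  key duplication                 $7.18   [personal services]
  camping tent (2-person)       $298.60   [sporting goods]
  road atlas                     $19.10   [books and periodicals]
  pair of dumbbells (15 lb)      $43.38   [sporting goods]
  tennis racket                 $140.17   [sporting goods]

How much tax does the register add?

Dry cleaning (3 garments) $23.77: personal services → 4.75% → $1.129075
Soccer ball $41.79: sporting goods, under $200.00 → 0% → $0.00
Greeting card $7.75: other taxable items → 5% → $0.3875
Extension cord $14.87: other taxable items → 5% → $0.7435
Garment alterations $49.39: personal services → 4.75% → $2.346025
Eye drops $9.26: over-the-counter medication → 8.5% → $0.7871
Yoga mat $51.51: sporting goods, under $200.00 → 0% → $0.00
Key duplication $7.18: personal services → 4.75% → $0.34105
Camping tent (2-person) $298.60: sporting goods, $200.00 or more → 10.25% → $30.6065
Road atlas $19.10: books and periodicals → 9.25% → $1.76675
Pair of dumbbells (15 lb) $43.38: sporting goods, under $200.00 → 0% → $0.00
Tennis racket $140.17: sporting goods, under $200.00 → 0% → $0.00
Unrounded tax sum = $38.1075 → $38.11

$38.11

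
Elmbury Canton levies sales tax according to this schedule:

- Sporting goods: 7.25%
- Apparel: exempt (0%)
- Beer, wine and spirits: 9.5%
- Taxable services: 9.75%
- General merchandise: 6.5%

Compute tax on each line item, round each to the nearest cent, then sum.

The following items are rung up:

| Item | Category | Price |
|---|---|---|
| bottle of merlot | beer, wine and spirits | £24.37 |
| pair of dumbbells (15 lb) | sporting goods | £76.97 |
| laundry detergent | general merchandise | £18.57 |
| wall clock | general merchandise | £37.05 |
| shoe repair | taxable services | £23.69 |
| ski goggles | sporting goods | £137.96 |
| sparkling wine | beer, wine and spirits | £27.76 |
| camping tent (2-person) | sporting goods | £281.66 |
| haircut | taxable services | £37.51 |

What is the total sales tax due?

Bottle of merlot £24.37: beer, wine and spirits → 9.5% → £2.32
Pair of dumbbells (15 lb) £76.97: sporting goods → 7.25% → £5.58
Laundry detergent £18.57: general merchandise → 6.5% → £1.21
Wall clock £37.05: general merchandise → 6.5% → £2.41
Shoe repair £23.69: taxable services → 9.75% → £2.31
Ski goggles £137.96: sporting goods → 7.25% → £10.00
Sparkling wine £27.76: beer, wine and spirits → 9.5% → £2.64
Camping tent (2-person) £281.66: sporting goods → 7.25% → £20.42
Haircut £37.51: taxable services → 9.75% → £3.66
Total tax = £2.32 + £5.58 + £1.21 + £2.41 + £2.31 + £10.00 + £2.64 + £20.42 + £3.66 = £50.55

£50.55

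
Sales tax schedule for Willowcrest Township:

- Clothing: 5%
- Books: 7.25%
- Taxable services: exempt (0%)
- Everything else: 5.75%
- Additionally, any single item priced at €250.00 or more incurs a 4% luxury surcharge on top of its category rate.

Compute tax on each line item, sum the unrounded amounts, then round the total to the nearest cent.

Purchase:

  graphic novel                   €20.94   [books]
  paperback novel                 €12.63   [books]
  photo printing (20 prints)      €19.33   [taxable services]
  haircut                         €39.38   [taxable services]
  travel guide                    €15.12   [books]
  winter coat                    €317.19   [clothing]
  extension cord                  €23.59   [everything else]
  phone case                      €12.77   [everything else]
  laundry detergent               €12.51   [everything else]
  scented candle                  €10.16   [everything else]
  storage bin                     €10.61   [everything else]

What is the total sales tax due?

€36.08

Graphic novel €20.94: books → 7.25% → €1.51815
Paperback novel €12.63: books → 7.25% → €0.915675
Photo printing (20 prints) €19.33: taxable services → 0% → €0.00
Haircut €39.38: taxable services → 0% → €0.00
Travel guide €15.12: books → 7.25% → €1.0962
Winter coat €317.19: clothing → 5% + 4% surcharge = 9% → €28.5471
Extension cord €23.59: everything else → 5.75% → €1.356425
Phone case €12.77: everything else → 5.75% → €0.734275
Laundry detergent €12.51: everything else → 5.75% → €0.719325
Scented candle €10.16: everything else → 5.75% → €0.5842
Storage bin €10.61: everything else → 5.75% → €0.610075
Unrounded tax sum = €36.081425 → €36.08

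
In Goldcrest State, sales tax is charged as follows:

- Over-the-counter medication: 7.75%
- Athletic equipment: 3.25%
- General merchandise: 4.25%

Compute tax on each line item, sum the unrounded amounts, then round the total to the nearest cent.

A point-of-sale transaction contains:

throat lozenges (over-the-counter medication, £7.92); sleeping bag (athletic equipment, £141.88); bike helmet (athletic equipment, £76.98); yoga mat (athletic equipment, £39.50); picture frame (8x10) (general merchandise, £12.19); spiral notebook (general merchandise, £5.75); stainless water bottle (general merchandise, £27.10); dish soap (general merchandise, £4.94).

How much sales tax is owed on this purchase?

Throat lozenges £7.92: over-the-counter medication → 7.75% → £0.6138
Sleeping bag £141.88: athletic equipment → 3.25% → £4.6111
Bike helmet £76.98: athletic equipment → 3.25% → £2.50185
Yoga mat £39.50: athletic equipment → 3.25% → £1.28375
Picture frame (8x10) £12.19: general merchandise → 4.25% → £0.518075
Spiral notebook £5.75: general merchandise → 4.25% → £0.244375
Stainless water bottle £27.10: general merchandise → 4.25% → £1.15175
Dish soap £4.94: general merchandise → 4.25% → £0.20995
Unrounded tax sum = £11.13465 → £11.13

£11.13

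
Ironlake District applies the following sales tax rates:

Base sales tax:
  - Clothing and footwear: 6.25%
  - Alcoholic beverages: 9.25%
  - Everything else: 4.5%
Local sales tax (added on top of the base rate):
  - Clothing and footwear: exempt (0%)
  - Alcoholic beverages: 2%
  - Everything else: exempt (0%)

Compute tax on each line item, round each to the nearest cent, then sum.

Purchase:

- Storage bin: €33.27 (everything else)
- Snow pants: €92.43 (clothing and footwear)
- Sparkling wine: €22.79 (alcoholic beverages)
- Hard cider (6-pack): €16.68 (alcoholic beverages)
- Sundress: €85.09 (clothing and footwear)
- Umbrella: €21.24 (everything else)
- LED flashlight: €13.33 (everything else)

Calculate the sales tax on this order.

€18.60

Storage bin €33.27: everything else → 4.5% + 0% local = 4.5% → €1.50
Snow pants €92.43: clothing and footwear → 6.25% + 0% local = 6.25% → €5.78
Sparkling wine €22.79: alcoholic beverages → 9.25% + 2% local = 11.25% → €2.56
Hard cider (6-pack) €16.68: alcoholic beverages → 9.25% + 2% local = 11.25% → €1.88
Sundress €85.09: clothing and footwear → 6.25% + 0% local = 6.25% → €5.32
Umbrella €21.24: everything else → 4.5% + 0% local = 4.5% → €0.96
LED flashlight €13.33: everything else → 4.5% + 0% local = 4.5% → €0.60
Total tax = €1.50 + €5.78 + €2.56 + €1.88 + €5.32 + €0.96 + €0.60 = €18.60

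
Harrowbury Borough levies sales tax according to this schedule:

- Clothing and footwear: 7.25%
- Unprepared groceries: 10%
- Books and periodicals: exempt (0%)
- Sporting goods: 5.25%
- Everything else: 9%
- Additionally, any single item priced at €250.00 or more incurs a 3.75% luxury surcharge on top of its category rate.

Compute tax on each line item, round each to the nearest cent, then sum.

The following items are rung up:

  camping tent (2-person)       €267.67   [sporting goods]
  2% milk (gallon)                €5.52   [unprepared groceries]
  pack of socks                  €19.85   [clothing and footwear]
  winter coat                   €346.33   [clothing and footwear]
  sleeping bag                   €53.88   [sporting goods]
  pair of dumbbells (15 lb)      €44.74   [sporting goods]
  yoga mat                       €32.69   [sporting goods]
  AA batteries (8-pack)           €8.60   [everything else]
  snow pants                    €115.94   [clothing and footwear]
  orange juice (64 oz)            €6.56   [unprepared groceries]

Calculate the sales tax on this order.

€80.92

Camping tent (2-person) €267.67: sporting goods → 5.25% + 3.75% surcharge = 9% → €24.09
2% milk (gallon) €5.52: unprepared groceries → 10% → €0.55
Pack of socks €19.85: clothing and footwear → 7.25% → €1.44
Winter coat €346.33: clothing and footwear → 7.25% + 3.75% surcharge = 11% → €38.10
Sleeping bag €53.88: sporting goods → 5.25% → €2.83
Pair of dumbbells (15 lb) €44.74: sporting goods → 5.25% → €2.35
Yoga mat €32.69: sporting goods → 5.25% → €1.72
AA batteries (8-pack) €8.60: everything else → 9% → €0.77
Snow pants €115.94: clothing and footwear → 7.25% → €8.41
Orange juice (64 oz) €6.56: unprepared groceries → 10% → €0.66
Total tax = €24.09 + €0.55 + €1.44 + €38.10 + €2.83 + €2.35 + €1.72 + €0.77 + €8.41 + €0.66 = €80.92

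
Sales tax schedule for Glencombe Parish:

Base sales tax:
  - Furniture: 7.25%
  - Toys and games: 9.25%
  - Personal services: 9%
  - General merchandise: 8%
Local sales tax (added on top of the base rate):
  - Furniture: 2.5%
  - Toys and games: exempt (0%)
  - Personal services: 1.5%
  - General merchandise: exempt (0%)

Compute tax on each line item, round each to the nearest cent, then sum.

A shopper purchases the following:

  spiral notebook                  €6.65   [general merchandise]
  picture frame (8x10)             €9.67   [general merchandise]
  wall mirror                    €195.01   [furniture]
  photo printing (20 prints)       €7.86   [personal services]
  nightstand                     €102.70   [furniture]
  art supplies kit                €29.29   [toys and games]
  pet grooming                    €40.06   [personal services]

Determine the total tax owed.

€38.07

Spiral notebook €6.65: general merchandise → 8% + 0% local = 8% → €0.53
Picture frame (8x10) €9.67: general merchandise → 8% + 0% local = 8% → €0.77
Wall mirror €195.01: furniture → 7.25% + 2.5% local = 9.75% → €19.01
Photo printing (20 prints) €7.86: personal services → 9% + 1.5% local = 10.5% → €0.83
Nightstand €102.70: furniture → 7.25% + 2.5% local = 9.75% → €10.01
Art supplies kit €29.29: toys and games → 9.25% + 0% local = 9.25% → €2.71
Pet grooming €40.06: personal services → 9% + 1.5% local = 10.5% → €4.21
Total tax = €0.53 + €0.77 + €19.01 + €0.83 + €10.01 + €2.71 + €4.21 = €38.07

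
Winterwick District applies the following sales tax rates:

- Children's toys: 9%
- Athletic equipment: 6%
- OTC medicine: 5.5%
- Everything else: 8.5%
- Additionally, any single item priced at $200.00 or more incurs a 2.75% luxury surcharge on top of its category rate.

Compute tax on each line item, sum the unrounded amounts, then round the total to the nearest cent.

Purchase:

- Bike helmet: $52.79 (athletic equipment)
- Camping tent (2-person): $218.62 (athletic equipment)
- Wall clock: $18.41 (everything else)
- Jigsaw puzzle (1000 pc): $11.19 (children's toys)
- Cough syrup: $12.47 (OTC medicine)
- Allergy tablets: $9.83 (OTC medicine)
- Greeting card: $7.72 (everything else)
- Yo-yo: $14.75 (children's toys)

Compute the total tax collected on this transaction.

$28.08

Bike helmet $52.79: athletic equipment → 6% → $3.1674
Camping tent (2-person) $218.62: athletic equipment → 6% + 2.75% surcharge = 8.75% → $19.12925
Wall clock $18.41: everything else → 8.5% → $1.56485
Jigsaw puzzle (1000 pc) $11.19: children's toys → 9% → $1.0071
Cough syrup $12.47: OTC medicine → 5.5% → $0.68585
Allergy tablets $9.83: OTC medicine → 5.5% → $0.54065
Greeting card $7.72: everything else → 8.5% → $0.6562
Yo-yo $14.75: children's toys → 9% → $1.3275
Unrounded tax sum = $28.0788 → $28.08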